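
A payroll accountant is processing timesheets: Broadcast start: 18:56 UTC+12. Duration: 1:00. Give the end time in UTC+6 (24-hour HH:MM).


Start: 18:56 in UTC+12
Step 1 - add duration:
  minutes: 56 + 0 = 56
  hours: 18 + 1 + 0 = 19
  end in UTC+12: 19:56
Step 2 - convert UTC+12 -> UTC+6:
  offset difference: 6 - (12) = -6 hours
  19 + (-6) = 13 -> mod 24 = 13
Result: 13:56 in UTC+6

13:56


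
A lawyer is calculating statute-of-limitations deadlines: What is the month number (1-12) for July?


Calendar month order:
6. June
7. July <--
8. August
July is month number 7

7


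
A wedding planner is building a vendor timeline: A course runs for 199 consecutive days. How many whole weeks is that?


Total days: 199
Days per week: 7
Division: 199 / 7 = 28 remainder 3
Complete weeks: 28
Remaining days: 3

28


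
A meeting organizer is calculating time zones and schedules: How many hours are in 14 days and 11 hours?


Days: 14
Extra hours: 11
Hours per day: 24
Days to hours: 14 x 24 = 336
Total: 336 + 11 = 347

347


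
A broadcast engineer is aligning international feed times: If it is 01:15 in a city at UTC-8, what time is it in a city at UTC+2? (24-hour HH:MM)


Local time: 01:15 at UTC-8 (offset -8h)
Target zone: UTC+2 (offset 2h)
Difference: 2 - (-8) = 10 hours
Calculation: 1 + (10) = 11
Result: 11:15

11:15


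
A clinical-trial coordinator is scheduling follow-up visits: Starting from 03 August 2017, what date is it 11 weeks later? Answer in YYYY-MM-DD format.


Start: 2017-08-03
Weeks to add: 11
Convert to days: 11 x 7 = 77 days
Add 77 days to 2017-08-03
Result: 2017-10-19

2017-10-19


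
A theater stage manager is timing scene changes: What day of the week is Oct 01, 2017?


Date: 2017-10-01
January 1, 2017 is a Sunday
Day of year: 274
Offset from Jan 1: 273 days
273 mod 7 = 0
Result: Sunday

Sunday


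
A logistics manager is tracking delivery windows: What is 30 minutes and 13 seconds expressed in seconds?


Minutes: 30
Extra seconds: 13
Seconds per minute: 60
Minutes to seconds: 30 x 60 = 1800
Total: 1800 + 13 = 1813

1813


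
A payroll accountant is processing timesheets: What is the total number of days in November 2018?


Month: November
Year: 2018
November is a 30-day month
Total: 30 days

30


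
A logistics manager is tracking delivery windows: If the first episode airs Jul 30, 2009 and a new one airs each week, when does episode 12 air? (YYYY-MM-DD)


First occurrence: 2009-07-30 (occurrence 1)
Each occurrence is 7 days after the previous.
Occurrence 12 is 11 weeks after the first.
11 weeks = 77 days
2009-07-30 + 77 days = 2009-10-15

2009-10-15


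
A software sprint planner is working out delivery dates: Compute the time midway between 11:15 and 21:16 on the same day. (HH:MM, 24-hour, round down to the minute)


Start time: 11:15 = 675 minutes from midnight
End time: 21:16 = 1276 minutes from midnight
Sum: 675 + 1276 = 1951
Midpoint: 1951 / 2 = 975 minutes
Convert: 975 / 60 = 16 hours, 15 minutes
Result: 16:15

16:15


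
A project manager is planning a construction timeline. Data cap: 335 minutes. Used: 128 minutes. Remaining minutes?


Total budget: 335 minutes
Time used: 128 minutes
Remaining: 335 - 128 = 207 minutes
Percent used: 38.2%
Percent remaining: 61.8%

207


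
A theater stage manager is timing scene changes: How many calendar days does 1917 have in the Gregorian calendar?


Year: 1917
Check leap year rules:
Divisible by 4? No
1917 is not a leap year
Days: 365

365


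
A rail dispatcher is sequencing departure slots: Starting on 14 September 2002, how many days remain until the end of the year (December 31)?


Start: September 14, 2002
End: December 31, 2002
Days left in September: 16
October: 31
November: 30
December: 31
Sum of remaining months: 92
Total: 16 + 92 = 108

108


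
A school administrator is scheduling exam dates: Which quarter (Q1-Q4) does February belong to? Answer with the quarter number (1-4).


Month: February (month 2)
Q1: January-March (months 1-3)
Q2: April-June (months 4-6)
Q3: July-September (months 7-9)
Q4: October-December (months 10-12)
Month 2 falls in Q1

1


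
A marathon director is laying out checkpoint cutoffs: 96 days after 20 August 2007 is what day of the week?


Start: 2007-08-20 (Monday)
Step 1 - find target date: add 96 days
  2007-08-20 + 96 days = 2007-11-24
Step 2 - day of week:
  96 mod 7 = 5
  Monday + 5 days -> Saturday
Result: Saturday (2007-11-24)

Saturday


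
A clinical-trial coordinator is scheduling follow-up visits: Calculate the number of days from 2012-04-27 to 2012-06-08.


Start date: 2012-04-27
End date: 2012-06-08
Apr 2012: +4 days
May 2012: +31 days
Jun 2012: +7 days
Total: 42 days

42


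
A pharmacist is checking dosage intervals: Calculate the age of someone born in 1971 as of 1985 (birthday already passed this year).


Birth year: 1971
Current year: 1985
Age = current year - birth year
Age = 1985 - 1971 = 14

14


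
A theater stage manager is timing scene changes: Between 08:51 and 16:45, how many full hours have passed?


Start: 08:51
End: 16:45
Hour difference: 16 - 8 = 8 hours
Minute difference: 45 - 51 = -6 minutes
Total minutes: 474
Complete hours: 474 / 60 = 7 (remainder 54)

7


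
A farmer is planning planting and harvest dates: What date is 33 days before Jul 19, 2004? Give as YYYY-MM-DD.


Start: 2004-07-19
Subtracting 33 days
Days already passed in July: 19
After going back through July: 14 more days to subtract
June 2004 has 30 days, need 14
Result: 2004-06-16

2004-06-16


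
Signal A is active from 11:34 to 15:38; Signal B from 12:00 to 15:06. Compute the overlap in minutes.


Interval A: [694, 938] minutes from midnight
Interval B: [720, 906] minutes from midnight
Overlap start = max(694, 720) = 720
Overlap end = min(938, 906) = 906
Overlap = 906 - 720 = 186 minutes

186


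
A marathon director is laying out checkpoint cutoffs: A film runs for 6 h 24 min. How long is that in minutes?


Hours: 6
Minutes: 24
Convert hours to minutes: 6 x 60 = 360
Add remaining minutes: 360 + 24 = 384

384


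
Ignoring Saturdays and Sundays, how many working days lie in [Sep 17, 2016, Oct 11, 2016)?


Start: 2016-09-17 (Saturday)
End (exclusive): 2016-10-11 (Tuesday)
Total calendar days: 24
Full weeks: 24 // 7 = 3 -> 15 weekdays
Remaining 3 days starting on Saturday:
  Sat(-), Sun(-), Mon(w) -> 1 weekdays
Total business days: 15 + 1 = 16

16


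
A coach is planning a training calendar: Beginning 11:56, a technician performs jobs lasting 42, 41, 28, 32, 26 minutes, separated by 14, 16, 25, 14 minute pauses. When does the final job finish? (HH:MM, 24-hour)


Start: 11:56 = 716 min from midnight
  after task 1 (42 min): 12:38
  after break (14 min): 12:52
  after task 2 (41 min): 13:33
  after break (16 min): 13:49
  after task 3 (28 min): 14:17
  after break (25 min): 14:42
  after task 4 (32 min): 15:14
  after break (14 min): 15:28
  after task 5 (26 min): 15:54
Total elapsed: 238 minutes
End time: 15:54

15:54


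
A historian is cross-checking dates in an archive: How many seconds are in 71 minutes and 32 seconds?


Minutes: 71
Seconds: 32
Convert minutes to seconds: 71 x 60 = 4260
Add remaining seconds: 4260 + 32 = 4292

4292


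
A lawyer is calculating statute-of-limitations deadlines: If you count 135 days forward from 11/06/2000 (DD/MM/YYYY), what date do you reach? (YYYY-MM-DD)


Start: 2000-06-11
Adding 135 days
Days remaining in June: 19
After June: 116 days still to add
July 2000: 31 days, 85 remaining
August 2000: 31 days, 54 remaining
September 2000: 30 days, 24 remaining
October 2000 has 31 days, need 24
Result: 2000-10-24

2000-10-24


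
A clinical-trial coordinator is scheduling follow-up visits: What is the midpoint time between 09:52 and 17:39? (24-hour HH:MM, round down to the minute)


Start time: 09:52 = 592 minutes from midnight
End time: 17:39 = 1059 minutes from midnight
Sum: 592 + 1059 = 1651
Midpoint: 1651 / 2 = 825 minutes
Convert: 825 / 60 = 13 hours, 45 minutes
Result: 13:45

13:45


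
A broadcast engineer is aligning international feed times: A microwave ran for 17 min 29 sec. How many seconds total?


Minutes: 17
Extra seconds: 29
Seconds per minute: 60
Minutes to seconds: 17 x 60 = 1020
Total: 1020 + 29 = 1049

1049


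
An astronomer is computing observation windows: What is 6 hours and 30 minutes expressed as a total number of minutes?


Hours: 6
Minutes: 30
Convert hours to minutes: 6 x 60 = 360
Add remaining minutes: 360 + 30 = 390

390


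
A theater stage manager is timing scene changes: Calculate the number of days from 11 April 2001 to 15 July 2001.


Start date: 2001-04-11
End date: 2001-07-15
Apr 2001: +20 days
May 2001: +31 days
Jun 2001: +30 days
Jul 2001: +14 days
Total: 95 days

95


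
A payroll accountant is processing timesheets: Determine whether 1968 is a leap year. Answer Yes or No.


Year: 1968
Divisible by 4? 1968 / 4 = 492.0 -> Yes
Divisible by 100? 1968 / 100 = 19.68 -> No
Divisible by 4 but not 100, so it IS a leap year

Yes


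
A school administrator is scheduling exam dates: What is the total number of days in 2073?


Year: 2073
Check leap year rules:
Divisible by 4? No
2073 is not a leap year
Days: 365

365


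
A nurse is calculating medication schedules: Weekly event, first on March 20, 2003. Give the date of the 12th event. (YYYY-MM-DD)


First occurrence: 2003-03-20 (occurrence 1)
Each occurrence is 7 days after the previous.
Occurrence 12 is 11 weeks after the first.
11 weeks = 77 days
2003-03-20 + 77 days = 2003-06-05

2003-06-05


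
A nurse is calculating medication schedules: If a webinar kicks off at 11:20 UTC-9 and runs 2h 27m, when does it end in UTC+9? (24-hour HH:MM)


Start: 11:20 in UTC-9
Step 1 - add duration:
  minutes: 20 + 27 = 47
  hours: 11 + 2 + 0 = 13
  end in UTC-9: 13:47
Step 2 - convert UTC-9 -> UTC+9:
  offset difference: 9 - (-9) = 18 hours
  13 + (18) = 31 -> mod 24 = 7
Result: 07:47 in UTC+9

07:47


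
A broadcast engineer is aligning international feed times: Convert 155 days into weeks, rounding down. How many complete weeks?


Total days: 155
Days per week: 7
Division: 155 / 7 = 22 remainder 1
Complete weeks: 22
Remaining days: 1

22


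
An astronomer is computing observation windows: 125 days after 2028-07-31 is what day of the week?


Start: 2028-07-31 (Monday)
Step 1 - find target date: add 125 days
  2028-07-31 + 125 days = 2028-12-03
Step 2 - day of week:
  125 mod 7 = 6
  Monday + 6 days -> Sunday
Result: Sunday (2028-12-03)

Sunday


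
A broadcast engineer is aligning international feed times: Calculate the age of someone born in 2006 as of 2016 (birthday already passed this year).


Birth year: 2006
Current year: 2016
Age = current year - birth year
Age = 2016 - 2006 = 10

10


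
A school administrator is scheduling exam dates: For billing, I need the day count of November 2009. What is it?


Month: November
Year: 2009
November is a 30-day month
Total: 30 days

30


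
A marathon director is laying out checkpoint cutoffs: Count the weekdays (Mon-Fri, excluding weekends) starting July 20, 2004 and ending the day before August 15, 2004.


Start: 2004-07-20 (Tuesday)
End (exclusive): 2004-08-15 (Sunday)
Total calendar days: 26
Full weeks: 26 // 7 = 3 -> 15 weekdays
Remaining 5 days starting on Tuesday:
  Tue(w), Wed(w), Thu(w), Fri(w), Sat(-) -> 4 weekdays
Total business days: 15 + 4 = 19

19


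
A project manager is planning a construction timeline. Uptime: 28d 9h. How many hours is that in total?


Days: 28
Extra hours: 9
Hours per day: 24
Days to hours: 28 x 24 = 672
Total: 672 + 9 = 681

681


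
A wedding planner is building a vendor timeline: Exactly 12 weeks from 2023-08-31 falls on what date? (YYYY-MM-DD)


Start: 2023-08-31
Weeks to add: 12
Convert to days: 12 x 7 = 84 days
Add 84 days to 2023-08-31
Result: 2023-11-23

2023-11-23


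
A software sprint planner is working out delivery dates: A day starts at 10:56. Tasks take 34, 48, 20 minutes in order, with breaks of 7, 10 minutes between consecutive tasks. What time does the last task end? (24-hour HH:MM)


Start: 10:56 = 656 min from midnight
  after task 1 (34 min): 11:30
  after break (7 min): 11:37
  after task 2 (48 min): 12:25
  after break (10 min): 12:35
  after task 3 (20 min): 12:55
Total elapsed: 119 minutes
End time: 12:55

12:55


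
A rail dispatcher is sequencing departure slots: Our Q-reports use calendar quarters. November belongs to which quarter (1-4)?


Month: November (month 11)
Q1: January-March (months 1-3)
Q2: April-June (months 4-6)
Q3: July-September (months 7-9)
Q4: October-December (months 10-12)
Month 11 falls in Q4

4


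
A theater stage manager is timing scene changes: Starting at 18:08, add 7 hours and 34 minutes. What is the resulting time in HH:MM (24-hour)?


Start time: 18:08
Adding: 7 hours 34 minutes
Minutes: 8 + 34 = 42
Hours: 18 + 7 + 0 = 25
Hour wraparound: 25 mod 24 = 1
Result: 01:42

01:42


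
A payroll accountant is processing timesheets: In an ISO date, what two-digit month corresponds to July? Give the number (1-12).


Calendar month order:
6. June
7. July <--
8. August
July is month number 7

7


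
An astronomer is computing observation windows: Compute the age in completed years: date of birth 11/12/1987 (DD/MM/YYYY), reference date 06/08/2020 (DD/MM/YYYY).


Birth: 1987-12-11
Reference: 2020-08-06
Year difference: 2020 - 1987 = 33
Has birthday (12-11) occurred by 08-06? No
Birthday not yet reached this year -> subtract 1
Age in full years: 32

32


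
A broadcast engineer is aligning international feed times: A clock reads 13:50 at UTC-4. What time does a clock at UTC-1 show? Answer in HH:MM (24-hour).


Local time: 13:50 at UTC-4 (offset -4h)
Target zone: UTC-1 (offset -1h)
Difference: -1 - (-4) = 3 hours
Calculation: 13 + (3) = 16
Result: 16:50

16:50


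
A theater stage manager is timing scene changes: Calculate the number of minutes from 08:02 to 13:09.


Start time: 08:02 = 482 minutes from midnight
End time: 13:09 = 789 minutes from midnight
Difference: 789 - 482 = 307 minutes
That is 5 hours and 7 minutes

307


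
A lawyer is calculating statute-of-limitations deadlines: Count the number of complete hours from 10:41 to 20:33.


Start: 10:41
End: 20:33
Hour difference: 20 - 10 = 10 hours
Minute difference: 33 - 41 = -8 minutes
Total minutes: 592
Complete hours: 592 / 60 = 9 (remainder 52)

9


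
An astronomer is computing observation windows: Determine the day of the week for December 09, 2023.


Date: 2023-12-09
January 1, 2023 is a Sunday
Day of year: 343
Offset from Jan 1: 342 days
342 mod 7 = 6
Result: Saturday

Saturday


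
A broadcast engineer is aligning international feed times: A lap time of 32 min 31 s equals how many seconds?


Minutes: 32
Seconds: 31
Convert minutes to seconds: 32 x 60 = 1920
Add remaining seconds: 1920 + 31 = 1951

1951


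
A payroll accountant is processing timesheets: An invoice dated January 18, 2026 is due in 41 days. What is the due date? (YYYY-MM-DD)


Start: 2026-01-18
Adding 41 days
Days remaining in January: 13
After January: 28 days still to add
February 2026 has 28 days, need 28
Result: 2026-02-28

2026-02-28


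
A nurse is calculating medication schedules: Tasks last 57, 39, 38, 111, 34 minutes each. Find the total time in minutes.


Durations: 57, 39, 38, 111, 34
Running sum: 57
+ 39 = 96
+ 38 = 134
+ 111 = 245
+ 34 = 279
Total duration: 279 minutes
That is 4 hours and 39 minutes

279


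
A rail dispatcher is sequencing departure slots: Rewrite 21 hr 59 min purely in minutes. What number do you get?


Hours: 21
Extra minutes: 59
Minutes per hour: 60
Hours to minutes: 21 x 60 = 1260
Total: 1260 + 59 = 1319

1319


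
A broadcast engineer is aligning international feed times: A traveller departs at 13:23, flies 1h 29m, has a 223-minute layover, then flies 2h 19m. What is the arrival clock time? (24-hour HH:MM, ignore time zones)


Depart: 13:23
Leg 1: +89 min -> 14:52
Layover: +223 min -> 18:35
Leg 2: +139 min -> 20:54
Total travel: 451 minutes = 7h 31m
Arrival: 20:54

20:54


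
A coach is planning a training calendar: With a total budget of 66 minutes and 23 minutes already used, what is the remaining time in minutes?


Total budget: 66 minutes
Time used: 23 minutes
Remaining: 66 - 23 = 43 minutes
Percent used: 34.8%
Percent remaining: 65.2%

43


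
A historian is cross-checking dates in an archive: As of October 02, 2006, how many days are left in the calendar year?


Start: October 02, 2006
End: December 31, 2006
Days left in October: 29
November: 30
December: 31
Sum of remaining months: 61
Total: 29 + 61 = 90

90


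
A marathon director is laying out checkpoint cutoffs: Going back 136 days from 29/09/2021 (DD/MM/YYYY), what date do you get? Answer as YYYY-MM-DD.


Start: 2021-09-29
Subtracting 136 days
Days already passed in September: 29
After going back through September: 107 more days to subtract
August 2021: 31 days, 76 remaining
July 2021: 31 days, 45 remaining
June 2021: 30 days, 15 remaining
May 2021 has 31 days, need 15
Result: 2021-05-16

2021-05-16


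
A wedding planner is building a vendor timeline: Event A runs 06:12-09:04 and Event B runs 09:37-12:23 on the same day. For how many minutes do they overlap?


Interval A: [372, 544] minutes from midnight
Interval B: [577, 743] minutes from midnight
Overlap start = max(372, 577) = 577
Overlap end = min(544, 743) = 544
End <= start, so the intervals do not overlap: 0 minutes

0


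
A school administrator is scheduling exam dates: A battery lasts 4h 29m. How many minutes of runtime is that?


Hours: 4
Extra minutes: 29
Minutes per hour: 60
Hours to minutes: 4 x 60 = 240
Total: 240 + 29 = 269

269


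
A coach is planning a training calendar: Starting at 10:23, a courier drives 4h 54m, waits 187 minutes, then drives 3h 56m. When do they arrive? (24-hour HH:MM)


Depart: 10:23
Leg 1: +294 min -> 15:17
Layover: +187 min -> 18:24
Leg 2: +236 min -> 22:20
Total travel: 717 minutes = 11h 57m
Arrival: 22:20

22:20


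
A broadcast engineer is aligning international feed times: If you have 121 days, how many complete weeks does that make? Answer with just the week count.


Total days: 121
Days per week: 7
Division: 121 / 7 = 17 remainder 2
Complete weeks: 17
Remaining days: 2

17


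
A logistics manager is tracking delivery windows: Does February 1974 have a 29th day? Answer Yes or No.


Year: 1974
Divisible by 4? 1974 / 4 = 493.5 -> No
Not divisible by 4, so NOT a leap year

No


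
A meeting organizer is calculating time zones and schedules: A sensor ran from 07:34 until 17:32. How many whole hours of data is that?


Start: 07:34
End: 17:32
Hour difference: 17 - 7 = 10 hours
Minute difference: 32 - 34 = -2 minutes
Total minutes: 598
Complete hours: 598 / 60 = 9 (remainder 58)

9


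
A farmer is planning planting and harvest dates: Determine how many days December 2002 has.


Month: December
Year: 2002
December is a 31-day month
Total: 31 days

31


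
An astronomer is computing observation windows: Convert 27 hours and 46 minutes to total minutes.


Hours: 27
Minutes: 46
Convert hours to minutes: 27 x 60 = 1620
Add remaining minutes: 1620 + 46 = 1666

1666


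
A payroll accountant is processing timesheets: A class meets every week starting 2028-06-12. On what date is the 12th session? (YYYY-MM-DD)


First occurrence: 2028-06-12 (occurrence 1)
Each occurrence is 7 days after the previous.
Occurrence 12 is 11 weeks after the first.
11 weeks = 77 days
2028-06-12 + 77 days = 2028-08-28

2028-08-28


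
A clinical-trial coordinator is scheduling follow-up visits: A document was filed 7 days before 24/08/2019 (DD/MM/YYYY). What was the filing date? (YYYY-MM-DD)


Start: 2019-08-24
Subtracting 7 days
Days already passed in August: 24
Result: 2019-08-17

2019-08-17


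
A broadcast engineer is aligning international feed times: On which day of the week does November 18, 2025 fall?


Date: 2025-11-18
January 1, 2025 is a Wednesday
Day of year: 322
Offset from Jan 1: 321 days
321 mod 7 = 6
Result: Tuesday

Tuesday


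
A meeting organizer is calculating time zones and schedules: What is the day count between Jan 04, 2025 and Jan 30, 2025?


Start date: 2025-01-04
End date: 2025-01-30
Jan 2025: +26 days
Total: 26 days

26


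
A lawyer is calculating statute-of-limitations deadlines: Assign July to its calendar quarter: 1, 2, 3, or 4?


Month: July (month 7)
Q1: January-March (months 1-3)
Q2: April-June (months 4-6)
Q3: July-September (months 7-9)
Q4: October-December (months 10-12)
Month 7 falls in Q3

3


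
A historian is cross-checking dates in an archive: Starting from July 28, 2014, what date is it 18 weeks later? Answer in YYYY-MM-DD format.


Start: 2014-07-28
Weeks to add: 18
Convert to days: 18 x 7 = 126 days
Add 126 days to 2014-07-28
Result: 2014-12-01

2014-12-01


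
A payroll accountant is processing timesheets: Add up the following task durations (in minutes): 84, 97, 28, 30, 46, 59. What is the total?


Durations: 84, 97, 28, 30, 46, 59
Running sum: 84
+ 97 = 181
+ 28 = 209
+ 30 = 239
+ 46 = 285
+ 59 = 344
Total duration: 344 minutes
That is 5 hours and 44 minutes

344


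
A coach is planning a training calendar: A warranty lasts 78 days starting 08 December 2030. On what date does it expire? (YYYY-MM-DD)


Start: 2030-12-08
Adding 78 days
Days remaining in December: 23
After December: 55 days still to add
January 2031: 31 days, 24 remaining
February 2031 has 28 days, need 24
Result: 2031-02-24

2031-02-24


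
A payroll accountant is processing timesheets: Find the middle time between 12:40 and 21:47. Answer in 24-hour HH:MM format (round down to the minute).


Start time: 12:40 = 760 minutes from midnight
End time: 21:47 = 1307 minutes from midnight
Sum: 760 + 1307 = 2067
Midpoint: 2067 / 2 = 1033 minutes
Convert: 1033 / 60 = 17 hours, 13 minutes
Result: 17:13

17:13


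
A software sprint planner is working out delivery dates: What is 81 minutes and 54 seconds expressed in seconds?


Minutes: 81
Extra seconds: 54
Seconds per minute: 60
Minutes to seconds: 81 x 60 = 4860
Total: 4860 + 54 = 4914

4914


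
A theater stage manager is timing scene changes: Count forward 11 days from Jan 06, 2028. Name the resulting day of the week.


Start: 2028-01-06 (Thursday)
Step 1 - find target date: add 11 days
  2028-01-06 + 11 days = 2028-01-17
Step 2 - day of week:
  11 mod 7 = 4
  Thursday + 4 days -> Monday
Result: Monday (2028-01-17)

Monday


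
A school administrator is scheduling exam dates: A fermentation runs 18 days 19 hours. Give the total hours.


Days: 18
Extra hours: 19
Hours per day: 24
Days to hours: 18 x 24 = 432
Total: 432 + 19 = 451

451


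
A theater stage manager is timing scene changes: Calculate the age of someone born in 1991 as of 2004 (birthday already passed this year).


Birth year: 1991
Current year: 2004
Age = current year - birth year
Age = 2004 - 1991 = 13

13


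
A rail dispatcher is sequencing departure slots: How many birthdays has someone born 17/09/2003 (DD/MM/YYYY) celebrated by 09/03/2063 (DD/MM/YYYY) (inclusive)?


Birth: 2003-09-17
Reference: 2063-03-09
Year difference: 2063 - 2003 = 60
Has birthday (09-17) occurred by 03-09? No
Birthday not yet reached this year -> subtract 1
Age in full years: 59

59


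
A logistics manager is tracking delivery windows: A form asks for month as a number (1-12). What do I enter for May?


Calendar month order:
4. April
5. May <--
6. June
May is month number 5

5


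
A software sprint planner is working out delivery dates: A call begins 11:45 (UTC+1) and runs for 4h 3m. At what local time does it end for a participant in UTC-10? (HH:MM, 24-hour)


Start: 11:45 in UTC+1
Step 1 - add duration:
  minutes: 45 + 3 = 48
  hours: 11 + 4 + 0 = 15
  end in UTC+1: 15:48
Step 2 - convert UTC+1 -> UTC-10:
  offset difference: -10 - (1) = -11 hours
  15 + (-11) = 4 -> mod 24 = 4
Result: 04:48 in UTC-10

04:48


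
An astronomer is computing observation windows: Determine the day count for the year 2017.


Year: 2017
Check leap year rules:
Divisible by 4? No
2017 is not a leap year
Days: 365

365


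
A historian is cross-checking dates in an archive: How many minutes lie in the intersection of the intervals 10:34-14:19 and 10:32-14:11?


Interval A: [634, 859] minutes from midnight
Interval B: [632, 851] minutes from midnight
Overlap start = max(634, 632) = 634
Overlap end = min(859, 851) = 851
Overlap = 851 - 634 = 217 minutes

217


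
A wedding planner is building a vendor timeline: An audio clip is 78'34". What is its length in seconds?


Minutes: 78
Seconds: 34
Convert minutes to seconds: 78 x 60 = 4680
Add remaining seconds: 4680 + 34 = 4714

4714


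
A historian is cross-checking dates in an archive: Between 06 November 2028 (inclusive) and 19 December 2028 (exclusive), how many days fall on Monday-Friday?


Start: 2028-11-06 (Monday)
End (exclusive): 2028-12-19 (Tuesday)
Total calendar days: 43
Full weeks: 43 // 7 = 6 -> 30 weekdays
Remaining 1 days starting on Monday:
  Mon(w) -> 1 weekdays
Total business days: 30 + 1 = 31

31


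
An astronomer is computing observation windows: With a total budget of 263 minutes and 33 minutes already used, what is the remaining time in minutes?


Total budget: 263 minutes
Time used: 33 minutes
Remaining: 263 - 33 = 230 minutes
Percent used: 12.5%
Percent remaining: 87.5%

230


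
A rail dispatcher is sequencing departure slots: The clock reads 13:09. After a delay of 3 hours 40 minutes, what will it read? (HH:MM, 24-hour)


Start time: 13:09
Adding: 3 hours 40 minutes
Minutes: 9 + 40 = 49
Hours: 13 + 3 + 0 = 16
Result: 16:49

16:49


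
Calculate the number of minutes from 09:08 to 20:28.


Start time: 09:08 = 548 minutes from midnight
End time: 20:28 = 1228 minutes from midnight
Difference: 1228 - 548 = 680 minutes
That is 11 hours and 20 minutes

680


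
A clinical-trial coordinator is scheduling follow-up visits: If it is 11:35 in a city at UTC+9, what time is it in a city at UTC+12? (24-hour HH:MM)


Local time: 11:35 at UTC+9 (offset 9h)
Target zone: UTC+12 (offset 12h)
Difference: 12 - (9) = 3 hours
Calculation: 11 + (3) = 14
Result: 14:35

14:35


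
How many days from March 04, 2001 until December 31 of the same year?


Start: March 04, 2001
End: December 31, 2001
Days left in March: 27
April: 30
May: 31
June: 30
July: 31
... plus remaining months
Sum of remaining months: 275
Total: 27 + 275 = 302

302


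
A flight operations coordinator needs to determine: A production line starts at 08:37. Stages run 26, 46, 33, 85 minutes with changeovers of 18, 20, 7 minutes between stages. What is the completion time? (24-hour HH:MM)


Start: 08:37 = 517 min from midnight
  after task 1 (26 min): 09:03
  after break (18 min): 09:21
  after task 2 (46 min): 10:07
  after break (20 min): 10:27
  after task 3 (33 min): 11:00
  after break (7 min): 11:07
  after task 4 (85 min): 12:32
Total elapsed: 235 minutes
End time: 12:32

12:32


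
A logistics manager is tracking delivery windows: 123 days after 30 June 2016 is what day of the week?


Start: 2016-06-30 (Thursday)
Step 1 - find target date: add 123 days
  2016-06-30 + 123 days = 2016-10-31
Step 2 - day of week:
  123 mod 7 = 4
  Thursday + 4 days -> Monday
Result: Monday (2016-10-31)

Monday


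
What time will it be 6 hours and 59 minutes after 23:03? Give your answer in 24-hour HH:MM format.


Start time: 23:03
Adding: 6 hours 59 minutes
Minutes: 3 + 59 = 62
Minute overflow: 62 >= 60, so carry 1 hour, minutes = 2
Hours: 23 + 6 + 1 = 30
Hour wraparound: 30 mod 24 = 6
Result: 06:02

06:02


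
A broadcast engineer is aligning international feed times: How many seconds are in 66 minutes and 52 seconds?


Minutes: 66
Extra seconds: 52
Seconds per minute: 60
Minutes to seconds: 66 x 60 = 3960
Total: 3960 + 52 = 4012

4012


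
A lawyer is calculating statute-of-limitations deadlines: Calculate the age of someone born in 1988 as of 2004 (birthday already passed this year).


Birth year: 1988
Current year: 2004
Age = current year - birth year
Age = 2004 - 1988 = 16

16


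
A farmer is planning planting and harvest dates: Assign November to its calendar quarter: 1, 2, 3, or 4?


Month: November (month 11)
Q1: January-March (months 1-3)
Q2: April-June (months 4-6)
Q3: July-September (months 7-9)
Q4: October-December (months 10-12)
Month 11 falls in Q4

4


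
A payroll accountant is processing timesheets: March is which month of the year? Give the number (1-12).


Calendar month order:
2. February
3. March <--
4. April
March is month number 3

3


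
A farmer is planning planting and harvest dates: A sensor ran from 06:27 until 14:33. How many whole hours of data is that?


Start: 06:27
End: 14:33
Hour difference: 14 - 6 = 8 hours
Minute difference: 33 - 27 = 6 minutes
Total minutes: 486
Complete hours: 486 / 60 = 8 (remainder 6)

8


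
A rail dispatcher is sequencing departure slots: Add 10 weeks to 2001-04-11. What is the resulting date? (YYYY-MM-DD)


Start: 2001-04-11
Weeks to add: 10
Convert to days: 10 x 7 = 70 days
Add 70 days to 2001-04-11
Result: 2001-06-20

2001-06-20


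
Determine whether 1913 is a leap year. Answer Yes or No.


Year: 1913
Divisible by 4? 1913 / 4 = 478.25 -> No
Not divisible by 4, so NOT a leap year

No


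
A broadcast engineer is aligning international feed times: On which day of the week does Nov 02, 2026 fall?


Date: 2026-11-02
January 1, 2026 is a Thursday
Day of year: 306
Offset from Jan 1: 305 days
305 mod 7 = 4
Result: Monday

Monday


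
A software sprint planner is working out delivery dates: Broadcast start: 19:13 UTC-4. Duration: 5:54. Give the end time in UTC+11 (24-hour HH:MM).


Start: 19:13 in UTC-4
Step 1 - add duration:
  minutes: 13 + 54 = 67 (carry 1h)
  hours: 19 + 5 + 1 = 25
  end in UTC-4: 01:07
Step 2 - convert UTC-4 -> UTC+11:
  offset difference: 11 - (-4) = 15 hours
  1 + (15) = 16 -> mod 24 = 16
Result: 16:07 in UTC+11

16:07


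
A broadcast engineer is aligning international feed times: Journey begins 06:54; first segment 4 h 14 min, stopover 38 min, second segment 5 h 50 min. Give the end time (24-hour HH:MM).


Depart: 06:54
Leg 1: +254 min -> 11:08
Layover: +38 min -> 11:46
Leg 2: +350 min -> 17:36
Total travel: 642 minutes = 10h 42m
Arrival: 17:36

17:36


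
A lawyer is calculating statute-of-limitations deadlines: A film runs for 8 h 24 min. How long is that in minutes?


Hours: 8
Minutes: 24
Convert hours to minutes: 8 x 60 = 480
Add remaining minutes: 480 + 24 = 504

504


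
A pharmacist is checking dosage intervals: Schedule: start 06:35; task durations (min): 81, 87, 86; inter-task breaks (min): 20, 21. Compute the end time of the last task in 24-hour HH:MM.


Start: 06:35 = 395 min from midnight
  after task 1 (81 min): 07:56
  after break (20 min): 08:16
  after task 2 (87 min): 09:43
  after break (21 min): 10:04
  after task 3 (86 min): 11:30
Total elapsed: 295 minutes
End time: 11:30

11:30


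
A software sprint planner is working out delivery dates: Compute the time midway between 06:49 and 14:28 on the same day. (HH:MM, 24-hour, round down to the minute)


Start time: 06:49 = 409 minutes from midnight
End time: 14:28 = 868 minutes from midnight
Sum: 409 + 868 = 1277
Midpoint: 1277 / 2 = 638 minutes
Convert: 638 / 60 = 10 hours, 38 minutes
Result: 10:38

10:38


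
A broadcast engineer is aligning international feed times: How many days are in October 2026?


Month: October
Year: 2026
October is a 31-day month
Total: 31 days

31


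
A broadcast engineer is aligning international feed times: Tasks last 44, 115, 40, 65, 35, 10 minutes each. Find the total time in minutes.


Durations: 44, 115, 40, 65, 35, 10
Running sum: 44
+ 115 = 159
+ 40 = 199
+ 65 = 264
+ 35 = 299
+ 10 = 309
Total duration: 309 minutes
That is 5 hours and 9 minutes

309


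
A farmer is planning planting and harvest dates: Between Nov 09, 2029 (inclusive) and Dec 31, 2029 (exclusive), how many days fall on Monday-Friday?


Start: 2029-11-09 (Friday)
End (exclusive): 2029-12-31 (Monday)
Total calendar days: 52
Full weeks: 52 // 7 = 7 -> 35 weekdays
Remaining 3 days starting on Friday:
  Fri(w), Sat(-), Sun(-) -> 1 weekdays
Total business days: 35 + 1 = 36

36


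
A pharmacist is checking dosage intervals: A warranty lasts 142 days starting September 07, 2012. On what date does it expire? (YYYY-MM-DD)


Start: 2012-09-07
Adding 142 days
Days remaining in September: 23
After September: 119 days still to add
October 2012: 31 days, 88 remaining
November 2012: 30 days, 58 remaining
December 2012: 31 days, 27 remaining
January 2013 has 31 days, need 27
Result: 2013-01-27

2013-01-27


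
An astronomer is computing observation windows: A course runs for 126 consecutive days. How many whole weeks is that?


Total days: 126
Days per week: 7
Division: 126 / 7 = 18 remainder 0
Complete weeks: 18
Remaining days: 0

18


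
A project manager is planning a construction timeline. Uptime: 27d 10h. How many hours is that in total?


Days: 27
Extra hours: 10
Hours per day: 24
Days to hours: 27 x 24 = 648
Total: 648 + 10 = 658

658


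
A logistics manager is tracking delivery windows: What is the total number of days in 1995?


Year: 1995
Check leap year rules:
Divisible by 4? No
1995 is not a leap year
Days: 365

365


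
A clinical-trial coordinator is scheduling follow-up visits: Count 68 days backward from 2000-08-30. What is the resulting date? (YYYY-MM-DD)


Start: 2000-08-30
Subtracting 68 days
Days already passed in August: 30
After going back through August: 38 more days to subtract
July 2000: 31 days, 7 remaining
June 2000 has 30 days, need 7
Result: 2000-06-23

2000-06-23


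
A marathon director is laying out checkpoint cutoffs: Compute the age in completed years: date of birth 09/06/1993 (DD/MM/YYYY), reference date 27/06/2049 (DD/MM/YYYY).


Birth: 1993-06-09
Reference: 2049-06-27
Year difference: 2049 - 1993 = 56
Has birthday (06-09) occurred by 06-27? Yes
Age in full years: 56

56


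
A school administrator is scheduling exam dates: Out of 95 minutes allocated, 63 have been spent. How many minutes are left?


Total budget: 95 minutes
Time used: 63 minutes
Remaining: 95 - 63 = 32 minutes
Percent used: 66.3%
Percent remaining: 33.7%

32


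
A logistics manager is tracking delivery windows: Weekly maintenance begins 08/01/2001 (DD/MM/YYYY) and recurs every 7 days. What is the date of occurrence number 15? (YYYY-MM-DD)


First occurrence: 2001-01-08 (occurrence 1)
Each occurrence is 7 days after the previous.
Occurrence 15 is 14 weeks after the first.
14 weeks = 98 days
2001-01-08 + 98 days = 2001-04-16

2001-04-16


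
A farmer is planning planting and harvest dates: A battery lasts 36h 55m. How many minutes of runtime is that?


Hours: 36
Extra minutes: 55
Minutes per hour: 60
Hours to minutes: 36 x 60 = 2160
Total: 2160 + 55 = 2215

2215


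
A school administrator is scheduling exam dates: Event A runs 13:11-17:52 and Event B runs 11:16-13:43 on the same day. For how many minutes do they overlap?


Interval A: [791, 1072] minutes from midnight
Interval B: [676, 823] minutes from midnight
Overlap start = max(791, 676) = 791
Overlap end = min(1072, 823) = 823
Overlap = 823 - 791 = 32 minutes

32


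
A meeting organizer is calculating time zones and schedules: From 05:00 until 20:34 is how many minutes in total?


Start time: 05:00 = 300 minutes from midnight
End time: 20:34 = 1234 minutes from midnight
Difference: 1234 - 300 = 934 minutes
That is 15 hours and 34 minutes

934


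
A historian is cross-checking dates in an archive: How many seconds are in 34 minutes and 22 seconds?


Minutes: 34
Seconds: 22
Convert minutes to seconds: 34 x 60 = 2040
Add remaining seconds: 2040 + 22 = 2062

2062


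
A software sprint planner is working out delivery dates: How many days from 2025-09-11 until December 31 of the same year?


Start: September 11, 2025
End: December 31, 2025
Days left in September: 19
October: 31
November: 30
December: 31
Sum of remaining months: 92
Total: 19 + 92 = 111

111


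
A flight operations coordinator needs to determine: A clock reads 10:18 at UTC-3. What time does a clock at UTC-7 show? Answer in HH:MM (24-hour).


Local time: 10:18 at UTC-3 (offset -3h)
Target zone: UTC-7 (offset -7h)
Difference: -7 - (-3) = -4 hours
Calculation: 10 + (-4) = 6
Result: 06:18

06:18


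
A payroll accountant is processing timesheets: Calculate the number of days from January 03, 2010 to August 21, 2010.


Start date: 2010-01-03
End date: 2010-08-21
Jan 2010: +29 days
Feb 2010: +28 days
Mar 2010: +31 days
... (5 more months)
Total: 230 days

230


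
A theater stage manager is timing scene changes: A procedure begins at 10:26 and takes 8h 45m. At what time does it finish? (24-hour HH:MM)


Start time: 10:26
Adding: 8 hours 45 minutes
Minutes: 26 + 45 = 71
Minute overflow: 71 >= 60, so carry 1 hour, minutes = 11
Hours: 10 + 8 + 1 = 19
Result: 19:11

19:11


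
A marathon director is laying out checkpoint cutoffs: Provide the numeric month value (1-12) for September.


Calendar month order:
8. August
9. September <--
10. October
September is month number 9

9


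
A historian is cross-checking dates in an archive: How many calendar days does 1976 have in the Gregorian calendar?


Year: 1976
Check leap year rules:
Divisible by 4? Yes
Divisible by 100? No
1976 is a leap year
Days: 366

366


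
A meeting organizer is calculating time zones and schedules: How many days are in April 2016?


Month: April
Year: 2016
April is a 30-day month
Total: 30 days

30


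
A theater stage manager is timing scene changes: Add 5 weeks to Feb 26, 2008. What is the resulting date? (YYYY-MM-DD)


Start: 2008-02-26
Weeks to add: 5
Convert to days: 5 x 7 = 35 days
Add 35 days to 2008-02-26
Result: 2008-04-01

2008-04-01


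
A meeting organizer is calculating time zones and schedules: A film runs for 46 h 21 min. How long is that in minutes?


Hours: 46
Minutes: 21
Convert hours to minutes: 46 x 60 = 2760
Add remaining minutes: 2760 + 21 = 2781

2781


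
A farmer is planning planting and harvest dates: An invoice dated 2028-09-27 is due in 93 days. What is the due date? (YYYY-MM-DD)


Start: 2028-09-27
Adding 93 days
Days remaining in September: 3
After September: 90 days still to add
October 2028: 31 days, 59 remaining
November 2028: 30 days, 29 remaining
December 2028 has 31 days, need 29
Result: 2028-12-29

2028-12-29


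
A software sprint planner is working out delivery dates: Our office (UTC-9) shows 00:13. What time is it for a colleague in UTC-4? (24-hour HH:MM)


Local time: 00:13 at UTC-9 (offset -9h)
Target zone: UTC-4 (offset -4h)
Difference: -4 - (-9) = 5 hours
Calculation: 0 + (5) = 5
Result: 05:13

05:13


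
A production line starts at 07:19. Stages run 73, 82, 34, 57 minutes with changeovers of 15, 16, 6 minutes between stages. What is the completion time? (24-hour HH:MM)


Start: 07:19 = 439 min from midnight
  after task 1 (73 min): 08:32
  after break (15 min): 08:47
  after task 2 (82 min): 10:09
  after break (16 min): 10:25
  after task 3 (34 min): 10:59
  after break (6 min): 11:05
  after task 4 (57 min): 12:02
Total elapsed: 283 minutes
End time: 12:02

12:02


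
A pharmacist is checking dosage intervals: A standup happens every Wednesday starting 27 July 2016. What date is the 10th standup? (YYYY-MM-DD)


First occurrence: 2016-07-27 (occurrence 1)
Each occurrence is 7 days after the previous.
Occurrence 10 is 9 weeks after the first.
9 weeks = 63 days
2016-07-27 + 63 days = 2016-09-28

2016-09-28
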